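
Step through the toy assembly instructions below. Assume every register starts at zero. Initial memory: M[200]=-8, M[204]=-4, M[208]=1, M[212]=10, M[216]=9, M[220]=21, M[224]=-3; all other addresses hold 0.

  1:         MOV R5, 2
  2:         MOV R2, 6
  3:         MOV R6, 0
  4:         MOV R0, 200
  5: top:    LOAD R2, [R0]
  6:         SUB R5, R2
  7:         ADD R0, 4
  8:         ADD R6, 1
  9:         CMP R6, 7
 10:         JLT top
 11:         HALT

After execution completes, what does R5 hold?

R5=2
R2=6
R6=0
R0=200
R2=M[200]=-8
R5=2-(-8)=10
R0=200+4=204
R6=0+1=1
CMP R6, 7  (cmp 1,7)
JLT top: taken
R2=M[204]=-4
R5=10-(-4)=14
R0=204+4=208
R6=1+1=2
CMP R6, 7  (cmp 2,7)
JLT top: taken
R2=M[208]=1
R5=14-1=13
R0=208+4=212
R6=2+1=3
CMP R6, 7  (cmp 3,7)
JLT top: taken
R2=M[212]=10
R5=13-10=3
R0=212+4=216
R6=3+1=4
CMP R6, 7  (cmp 4,7)
JLT top: taken
R2=M[216]=9
R5=3-9=-6
R0=216+4=220
R6=4+1=5
CMP R6, 7  (cmp 5,7)
JLT top: taken
R2=M[220]=21
R5=(-6)-21=-27
R0=220+4=224
R6=5+1=6
CMP R6, 7  (cmp 6,7)
JLT top: taken
R2=M[224]=-3
R5=(-27)-(-3)=-24
R0=224+4=228
R6=6+1=7
CMP R6, 7  (cmp 7,7)
JLT top: not taken
halt.

-24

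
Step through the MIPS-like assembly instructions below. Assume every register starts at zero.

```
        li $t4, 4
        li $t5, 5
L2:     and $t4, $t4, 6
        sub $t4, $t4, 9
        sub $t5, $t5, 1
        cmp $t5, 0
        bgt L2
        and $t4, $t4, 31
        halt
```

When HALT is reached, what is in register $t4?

after li $t4, 4: $t4=4
after li $t5, 5: $t5=5
after and $t4, $t4, 6: $t4=4&6=4
after sub $t4, $t4, 9: $t4=4-9=-5
after sub $t5, $t5, 1: $t5=5-1=4
cmp $t5, 0  (cmp 4,0)
bgt L2: taken
after and $t4, $t4, 6: $t4=(-5)&6=2
after sub $t4, $t4, 9: $t4=2-9=-7
after sub $t5, $t5, 1: $t5=4-1=3
cmp $t5, 0  (cmp 3,0)
bgt L2: taken
after and $t4, $t4, 6: $t4=(-7)&6=0
after sub $t4, $t4, 9: $t4=0-9=-9
after sub $t5, $t5, 1: $t5=3-1=2
cmp $t5, 0  (cmp 2,0)
bgt L2: taken
after and $t4, $t4, 6: $t4=(-9)&6=6
after sub $t4, $t4, 9: $t4=6-9=-3
after sub $t5, $t5, 1: $t5=2-1=1
cmp $t5, 0  (cmp 1,0)
bgt L2: taken
after and $t4, $t4, 6: $t4=(-3)&6=4
after sub $t4, $t4, 9: $t4=4-9=-5
after sub $t5, $t5, 1: $t5=1-1=0
cmp $t5, 0  (cmp 0,0)
bgt L2: not taken
after and $t4, $t4, 31: $t4=(-5)&31=27
halt.

27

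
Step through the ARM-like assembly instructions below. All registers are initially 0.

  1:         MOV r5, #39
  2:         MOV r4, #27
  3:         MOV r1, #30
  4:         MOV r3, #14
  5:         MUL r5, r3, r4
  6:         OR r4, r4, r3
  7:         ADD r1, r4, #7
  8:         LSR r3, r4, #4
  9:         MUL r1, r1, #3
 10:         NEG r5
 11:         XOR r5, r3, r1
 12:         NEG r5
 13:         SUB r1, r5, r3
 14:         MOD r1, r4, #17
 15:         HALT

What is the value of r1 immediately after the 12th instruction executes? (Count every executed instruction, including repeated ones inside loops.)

114

after MOV r5, #39: r5=39
after MOV r4, #27: r4=27
after MOV r1, #30: r1=30
after MOV r3, #14: r3=14
after MUL r5, r3, r4: r5=14*27=378
after OR r4, r4, r3: r4=27|14=31
after ADD r1, r4, #7: r1=31+7=38
after LSR r3, r4, #4: r3=31>>4=1
after MUL r1, r1, #3: r1=38*3=114
after NEG r5: r5=-(378)=-378
after XOR r5, r3, r1: r5=1^114=115
after NEG r5: r5=-(115)=-115
After step 12: r1 = 114.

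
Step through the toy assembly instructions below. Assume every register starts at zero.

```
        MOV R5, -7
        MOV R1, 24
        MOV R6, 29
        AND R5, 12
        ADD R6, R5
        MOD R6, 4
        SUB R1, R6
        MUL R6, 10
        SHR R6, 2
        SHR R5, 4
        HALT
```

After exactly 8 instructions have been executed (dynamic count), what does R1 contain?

23

R5=-7
R1=24
R6=29
R5=(-7)&12=8
R6=29+8=37
R6=37%4=1
R1=24-1=23
R6=1*10=10
After step 8: R1 = 23.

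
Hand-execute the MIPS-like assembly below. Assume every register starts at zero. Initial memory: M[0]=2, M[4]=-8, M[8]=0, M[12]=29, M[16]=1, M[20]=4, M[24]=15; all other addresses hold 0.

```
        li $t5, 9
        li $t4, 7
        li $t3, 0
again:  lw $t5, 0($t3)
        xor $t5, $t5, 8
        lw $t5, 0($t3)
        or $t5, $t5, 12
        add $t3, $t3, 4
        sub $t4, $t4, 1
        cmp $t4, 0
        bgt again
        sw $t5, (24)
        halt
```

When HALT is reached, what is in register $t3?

$t5=9
$t4=7
$t3=0
$t5=M[0]=2
$t5=2^8=10
$t5=M[0]=2
$t5=2|12=14
$t3=0+4=4
$t4=7-1=6
cmp $t4, 0  (cmp 6,0)
bgt again: taken
$t5=M[4]=-8
$t5=(-8)^8=-16
$t5=M[4]=-8
$t5=(-8)|12=-4
$t3=4+4=8
$t4=6-1=5
cmp $t4, 0  (cmp 5,0)
bgt again: taken
$t5=M[8]=0
$t5=0^8=8
$t5=M[8]=0
$t5=0|12=12
$t3=8+4=12
$t4=5-1=4
cmp $t4, 0  (cmp 4,0)
bgt again: taken
$t5=M[12]=29
$t5=29^8=21
$t5=M[12]=29
$t5=29|12=29
$t3=12+4=16
$t4=4-1=3
cmp $t4, 0  (cmp 3,0)
bgt again: taken
$t5=M[16]=1
$t5=1^8=9
$t5=M[16]=1
$t5=1|12=13
$t3=16+4=20
$t4=3-1=2
cmp $t4, 0  (cmp 2,0)
bgt again: taken
$t5=M[20]=4
$t5=4^8=12
$t5=M[20]=4
$t5=4|12=12
$t3=20+4=24
$t4=2-1=1
cmp $t4, 0  (cmp 1,0)
bgt again: taken
$t5=M[24]=15
$t5=15^8=7
$t5=M[24]=15
$t5=15|12=15
$t3=24+4=28
$t4=1-1=0
cmp $t4, 0  (cmp 0,0)
bgt again: not taken
sw $t5, (24) → M[24]=15
halt.

28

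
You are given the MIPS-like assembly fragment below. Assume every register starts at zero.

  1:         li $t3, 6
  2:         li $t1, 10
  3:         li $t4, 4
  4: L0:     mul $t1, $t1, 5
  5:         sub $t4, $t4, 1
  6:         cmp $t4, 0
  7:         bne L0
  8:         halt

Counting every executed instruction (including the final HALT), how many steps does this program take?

20

$t3=6
$t1=10
$t4=4
$t1=10*5=50
$t4=4-1=3
cmp $t4, 0  (cmp 3,0)
bne L0: taken
$t1=50*5=250
$t4=3-1=2
cmp $t4, 0  (cmp 2,0)
bne L0: taken
$t1=250*5=1250
$t4=2-1=1
cmp $t4, 0  (cmp 1,0)
bne L0: taken
$t1=1250*5=6250
$t4=1-1=0
cmp $t4, 0  (cmp 0,0)
bne L0: not taken
halt.
Total executed instructions: 20.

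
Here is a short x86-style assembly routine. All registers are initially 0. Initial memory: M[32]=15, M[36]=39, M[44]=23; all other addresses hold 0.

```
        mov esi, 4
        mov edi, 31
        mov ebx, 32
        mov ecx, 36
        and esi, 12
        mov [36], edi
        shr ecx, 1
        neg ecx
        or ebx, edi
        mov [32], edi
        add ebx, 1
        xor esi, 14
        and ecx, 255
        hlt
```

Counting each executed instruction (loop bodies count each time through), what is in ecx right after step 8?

after mov esi, 4: esi=4
after mov edi, 31: edi=31
after mov ebx, 32: ebx=32
after mov ecx, 36: ecx=36
after and esi, 12: esi=4&12=4
mov [36], edi → M[36]=31
after shr ecx, 1: ecx=36>>1=18
after neg ecx: ecx=-(18)=-18
After step 8: ecx = -18.

-18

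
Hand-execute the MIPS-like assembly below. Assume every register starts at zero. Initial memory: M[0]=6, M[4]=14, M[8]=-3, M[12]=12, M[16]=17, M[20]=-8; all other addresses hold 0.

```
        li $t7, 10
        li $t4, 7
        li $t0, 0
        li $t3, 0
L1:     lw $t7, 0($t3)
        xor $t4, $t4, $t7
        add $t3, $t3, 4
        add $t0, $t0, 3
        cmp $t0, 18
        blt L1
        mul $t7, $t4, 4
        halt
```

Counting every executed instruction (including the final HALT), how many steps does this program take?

42

$t7=10
$t4=7
$t0=0
$t3=0
$t7=M[0]=6
$t4=7^6=1
$t3=0+4=4
$t0=0+3=3
cmp $t0, 18  (cmp 3,18)
blt L1: taken
$t7=M[4]=14
$t4=1^14=15
$t3=4+4=8
$t0=3+3=6
cmp $t0, 18  (cmp 6,18)
blt L1: taken
$t7=M[8]=-3
$t4=15^(-3)=-14
$t3=8+4=12
$t0=6+3=9
cmp $t0, 18  (cmp 9,18)
blt L1: taken
$t7=M[12]=12
$t4=(-14)^12=-2
$t3=12+4=16
$t0=9+3=12
cmp $t0, 18  (cmp 12,18)
blt L1: taken
$t7=M[16]=17
$t4=(-2)^17=-17
$t3=16+4=20
$t0=12+3=15
cmp $t0, 18  (cmp 15,18)
blt L1: taken
$t7=M[20]=-8
$t4=(-17)^(-8)=23
$t3=20+4=24
$t0=15+3=18
cmp $t0, 18  (cmp 18,18)
blt L1: not taken
$t7=23*4=92
halt.
Total executed instructions: 42.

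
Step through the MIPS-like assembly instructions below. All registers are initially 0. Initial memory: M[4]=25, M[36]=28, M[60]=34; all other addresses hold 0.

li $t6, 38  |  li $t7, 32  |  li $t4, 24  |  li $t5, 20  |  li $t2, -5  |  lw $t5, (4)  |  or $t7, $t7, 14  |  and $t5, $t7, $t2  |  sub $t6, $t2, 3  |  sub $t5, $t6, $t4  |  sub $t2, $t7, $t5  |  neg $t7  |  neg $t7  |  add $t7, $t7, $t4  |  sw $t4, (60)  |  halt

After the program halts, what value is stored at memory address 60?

24

after li $t6, 38: $t6=38
after li $t7, 32: $t7=32
after li $t4, 24: $t4=24
after li $t5, 20: $t5=20
after li $t2, -5: $t2=-5
after lw $t5, (4): $t5=M[4]=25
after or $t7, $t7, 14: $t7=32|14=46
after and $t5, $t7, $t2: $t5=46&(-5)=42
after sub $t6, $t2, 3: $t6=(-5)-3=-8
after sub $t5, $t6, $t4: $t5=(-8)-24=-32
after sub $t2, $t7, $t5: $t2=46-(-32)=78
after neg $t7: $t7=-(46)=-46
after neg $t7: $t7=-(-46)=46
after add $t7, $t7, $t4: $t7=46+24=70
sw $t4, (60) → M[60]=24
halt.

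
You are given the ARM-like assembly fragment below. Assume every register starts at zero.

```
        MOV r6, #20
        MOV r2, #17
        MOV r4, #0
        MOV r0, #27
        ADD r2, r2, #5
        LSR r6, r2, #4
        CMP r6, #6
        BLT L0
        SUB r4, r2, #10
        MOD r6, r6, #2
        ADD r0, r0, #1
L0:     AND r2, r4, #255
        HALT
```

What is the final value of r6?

r6=20
r2=17
r4=0
r0=27
r2=17+5=22
r6=22>>4=1
CMP r6, #6  (cmp 1,6)
BLT L0: taken
r2=0&255=0
halt.

1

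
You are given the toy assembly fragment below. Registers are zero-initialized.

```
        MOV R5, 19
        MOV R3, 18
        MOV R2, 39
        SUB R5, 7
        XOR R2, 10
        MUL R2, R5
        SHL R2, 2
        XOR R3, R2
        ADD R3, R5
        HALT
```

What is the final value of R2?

after MOV R5, 19: R5=19
after MOV R3, 18: R3=18
after MOV R2, 39: R2=39
after SUB R5, 7: R5=19-7=12
after XOR R2, 10: R2=39^10=45
after MUL R2, R5: R2=45*12=540
after SHL R2, 2: R2=540<<2=2160
after XOR R3, R2: R3=18^2160=2146
after ADD R3, R5: R3=2146+12=2158
halt.

2160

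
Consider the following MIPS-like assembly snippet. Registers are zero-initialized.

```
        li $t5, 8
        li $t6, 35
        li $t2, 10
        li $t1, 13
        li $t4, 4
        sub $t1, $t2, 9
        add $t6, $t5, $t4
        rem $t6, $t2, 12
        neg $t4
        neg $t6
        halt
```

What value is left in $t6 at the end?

-10

li $t5, 8 → $t5=8
li $t6, 35 → $t6=35
li $t2, 10 → $t2=10
li $t1, 13 → $t1=13
li $t4, 4 → $t4=4
sub $t1, $t2, 9 → $t1=10-9=1
add $t6, $t5, $t4 → $t6=8+4=12
rem $t6, $t2, 12 → $t6=10%12=10
neg $t4 → $t4=-(4)=-4
neg $t6 → $t6=-(10)=-10
halt.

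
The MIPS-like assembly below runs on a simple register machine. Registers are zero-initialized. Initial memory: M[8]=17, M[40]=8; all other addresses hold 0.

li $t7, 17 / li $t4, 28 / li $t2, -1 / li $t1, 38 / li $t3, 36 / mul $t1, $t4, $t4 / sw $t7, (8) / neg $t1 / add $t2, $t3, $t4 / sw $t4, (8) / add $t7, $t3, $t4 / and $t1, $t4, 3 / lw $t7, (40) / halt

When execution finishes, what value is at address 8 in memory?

28

$t7=17
$t4=28
$t2=-1
$t1=38
$t3=36
$t1=28*28=784
sw $t7, (8) → M[8]=17
$t1=-(784)=-784
$t2=36+28=64
sw $t4, (8) → M[8]=28
$t7=36+28=64
$t1=28&3=0
$t7=M[40]=8
halt.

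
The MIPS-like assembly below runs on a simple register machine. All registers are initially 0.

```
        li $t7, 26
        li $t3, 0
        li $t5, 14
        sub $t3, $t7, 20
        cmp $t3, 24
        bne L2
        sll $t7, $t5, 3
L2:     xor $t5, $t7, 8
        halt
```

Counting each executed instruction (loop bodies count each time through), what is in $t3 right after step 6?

6

after li $t7, 26: $t7=26
after li $t3, 0: $t3=0
after li $t5, 14: $t5=14
after sub $t3, $t7, 20: $t3=26-20=6
cmp $t3, 24  (cmp 6,24)
bne L2: taken
After step 6: $t3 = 6.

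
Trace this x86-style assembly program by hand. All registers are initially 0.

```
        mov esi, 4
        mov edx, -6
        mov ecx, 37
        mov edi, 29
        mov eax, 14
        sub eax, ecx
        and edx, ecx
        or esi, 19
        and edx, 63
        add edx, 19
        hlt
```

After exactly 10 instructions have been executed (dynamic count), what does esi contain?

23

after mov esi, 4: esi=4
after mov edx, -6: edx=-6
after mov ecx, 37: ecx=37
after mov edi, 29: edi=29
after mov eax, 14: eax=14
after sub eax, ecx: eax=14-37=-23
after and edx, ecx: edx=(-6)&37=32
after or esi, 19: esi=4|19=23
after and edx, 63: edx=32&63=32
after add edx, 19: edx=32+19=51
After step 10: esi = 23.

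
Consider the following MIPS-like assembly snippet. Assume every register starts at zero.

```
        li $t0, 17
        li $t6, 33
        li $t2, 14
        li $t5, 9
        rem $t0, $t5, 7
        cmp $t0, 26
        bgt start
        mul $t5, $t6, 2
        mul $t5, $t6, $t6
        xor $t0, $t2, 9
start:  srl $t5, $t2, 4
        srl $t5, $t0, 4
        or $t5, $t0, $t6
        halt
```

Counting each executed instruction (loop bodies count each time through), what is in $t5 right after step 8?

after li $t0, 17: $t0=17
after li $t6, 33: $t6=33
after li $t2, 14: $t2=14
after li $t5, 9: $t5=9
after rem $t0, $t5, 7: $t0=9%7=2
cmp $t0, 26  (cmp 2,26)
bgt start: not taken
after mul $t5, $t6, 2: $t5=33*2=66
After step 8: $t5 = 66.

66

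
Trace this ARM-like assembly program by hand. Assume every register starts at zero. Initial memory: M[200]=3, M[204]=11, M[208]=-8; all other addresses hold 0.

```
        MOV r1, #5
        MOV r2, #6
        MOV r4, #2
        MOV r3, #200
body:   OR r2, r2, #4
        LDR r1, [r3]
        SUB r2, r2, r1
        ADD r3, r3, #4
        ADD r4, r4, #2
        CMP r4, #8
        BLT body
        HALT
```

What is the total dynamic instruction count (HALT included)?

26

MOV r1, #5 → r1=5
MOV r2, #6 → r2=6
MOV r4, #2 → r4=2
MOV r3, #200 → r3=200
OR r2, r2, #4 → r2=6|4=6
LDR r1, [r3] → r1=M[200]=3
SUB r2, r2, r1 → r2=6-3=3
ADD r3, r3, #4 → r3=200+4=204
ADD r4, r4, #2 → r4=2+2=4
CMP r4, #8  (cmp 4,8)
BLT body: taken
OR r2, r2, #4 → r2=3|4=7
LDR r1, [r3] → r1=M[204]=11
SUB r2, r2, r1 → r2=7-11=-4
ADD r3, r3, #4 → r3=204+4=208
ADD r4, r4, #2 → r4=4+2=6
CMP r4, #8  (cmp 6,8)
BLT body: taken
OR r2, r2, #4 → r2=(-4)|4=-4
LDR r1, [r3] → r1=M[208]=-8
SUB r2, r2, r1 → r2=(-4)-(-8)=4
ADD r3, r3, #4 → r3=208+4=212
ADD r4, r4, #2 → r4=6+2=8
CMP r4, #8  (cmp 8,8)
BLT body: not taken
halt.
Total executed instructions: 26.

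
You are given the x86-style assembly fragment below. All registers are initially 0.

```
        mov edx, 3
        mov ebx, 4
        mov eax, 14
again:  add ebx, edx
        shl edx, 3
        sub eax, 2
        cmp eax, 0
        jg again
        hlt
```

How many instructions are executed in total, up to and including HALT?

edx=3
ebx=4
eax=14
ebx=4+3=7
edx=3<<3=24
eax=14-2=12
cmp eax, 0  (cmp 12,0)
jg again: taken
ebx=7+24=31
edx=24<<3=192
eax=12-2=10
cmp eax, 0  (cmp 10,0)
jg again: taken
ebx=31+192=223
edx=192<<3=1536
eax=10-2=8
cmp eax, 0  (cmp 8,0)
jg again: taken
ebx=223+1536=1759
edx=1536<<3=12288
eax=8-2=6
cmp eax, 0  (cmp 6,0)
jg again: taken
ebx=1759+12288=14047
edx=12288<<3=98304
eax=6-2=4
cmp eax, 0  (cmp 4,0)
jg again: taken
ebx=14047+98304=112351
edx=98304<<3=786432
eax=4-2=2
cmp eax, 0  (cmp 2,0)
jg again: taken
ebx=112351+786432=898783
edx=786432<<3=6291456
eax=2-2=0
cmp eax, 0  (cmp 0,0)
jg again: not taken
halt.
Total executed instructions: 39.

39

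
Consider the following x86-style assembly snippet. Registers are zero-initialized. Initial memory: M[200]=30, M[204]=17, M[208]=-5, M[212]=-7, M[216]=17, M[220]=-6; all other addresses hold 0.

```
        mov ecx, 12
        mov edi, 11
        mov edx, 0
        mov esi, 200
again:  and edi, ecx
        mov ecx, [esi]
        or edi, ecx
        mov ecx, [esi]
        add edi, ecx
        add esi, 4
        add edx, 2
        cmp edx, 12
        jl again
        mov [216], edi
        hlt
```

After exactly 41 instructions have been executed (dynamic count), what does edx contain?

after mov ecx, 12: ecx=12
after mov edi, 11: edi=11
after mov edx, 0: edx=0
after mov esi, 200: esi=200
after and edi, ecx: edi=11&12=8
after mov ecx, [esi]: ecx=M[200]=30
after or edi, ecx: edi=8|30=30
after mov ecx, [esi]: ecx=M[200]=30
after add edi, ecx: edi=30+30=60
after add esi, 4: esi=200+4=204
after add edx, 2: edx=0+2=2
cmp edx, 12  (cmp 2,12)
jl again: taken
after and edi, ecx: edi=60&30=28
after mov ecx, [esi]: ecx=M[204]=17
after or edi, ecx: edi=28|17=29
after mov ecx, [esi]: ecx=M[204]=17
after add edi, ecx: edi=29+17=46
after add esi, 4: esi=204+4=208
after add edx, 2: edx=2+2=4
cmp edx, 12  (cmp 4,12)
jl again: taken
after and edi, ecx: edi=46&17=0
after mov ecx, [esi]: ecx=M[208]=-5
after or edi, ecx: edi=0|(-5)=-5
after mov ecx, [esi]: ecx=M[208]=-5
after add edi, ecx: edi=(-5)+(-5)=-10
after add esi, 4: esi=208+4=212
after add edx, 2: edx=4+2=6
cmp edx, 12  (cmp 6,12)
jl again: taken
after and edi, ecx: edi=(-10)&(-5)=-14
after mov ecx, [esi]: ecx=M[212]=-7
after or edi, ecx: edi=(-14)|(-7)=-5
after mov ecx, [esi]: ecx=M[212]=-7
after add edi, ecx: edi=(-5)+(-7)=-12
after add esi, 4: esi=212+4=216
after add edx, 2: edx=6+2=8
cmp edx, 12  (cmp 8,12)
jl again: taken
after and edi, ecx: edi=(-12)&(-7)=-16
After step 41: edx = 8.

8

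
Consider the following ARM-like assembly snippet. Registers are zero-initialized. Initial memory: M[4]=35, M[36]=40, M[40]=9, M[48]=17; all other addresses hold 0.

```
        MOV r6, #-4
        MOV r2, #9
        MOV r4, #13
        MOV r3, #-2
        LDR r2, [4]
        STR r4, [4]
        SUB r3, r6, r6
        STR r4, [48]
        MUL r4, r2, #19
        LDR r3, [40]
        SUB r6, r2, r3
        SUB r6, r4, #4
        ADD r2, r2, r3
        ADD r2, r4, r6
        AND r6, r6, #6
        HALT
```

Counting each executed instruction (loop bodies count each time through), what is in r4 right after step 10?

665

r6=-4
r2=9
r4=13
r3=-2
r2=M[4]=35
STR r4, [4] → M[4]=13
r3=(-4)-(-4)=0
STR r4, [48] → M[48]=13
r4=35*19=665
r3=M[40]=9
After step 10: r4 = 665.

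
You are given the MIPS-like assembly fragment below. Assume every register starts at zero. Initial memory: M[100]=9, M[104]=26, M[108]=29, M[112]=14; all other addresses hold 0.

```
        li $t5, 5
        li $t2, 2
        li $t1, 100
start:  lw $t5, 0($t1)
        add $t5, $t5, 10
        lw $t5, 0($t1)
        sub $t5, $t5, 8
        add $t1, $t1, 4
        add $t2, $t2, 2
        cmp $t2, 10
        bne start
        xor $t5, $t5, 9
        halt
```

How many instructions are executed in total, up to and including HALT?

after li $t5, 5: $t5=5
after li $t2, 2: $t2=2
after li $t1, 100: $t1=100
after lw $t5, 0($t1): $t5=M[100]=9
after add $t5, $t5, 10: $t5=9+10=19
after lw $t5, 0($t1): $t5=M[100]=9
after sub $t5, $t5, 8: $t5=9-8=1
after add $t1, $t1, 4: $t1=100+4=104
after add $t2, $t2, 2: $t2=2+2=4
cmp $t2, 10  (cmp 4,10)
bne start: taken
after lw $t5, 0($t1): $t5=M[104]=26
after add $t5, $t5, 10: $t5=26+10=36
after lw $t5, 0($t1): $t5=M[104]=26
after sub $t5, $t5, 8: $t5=26-8=18
after add $t1, $t1, 4: $t1=104+4=108
after add $t2, $t2, 2: $t2=4+2=6
cmp $t2, 10  (cmp 6,10)
bne start: taken
after lw $t5, 0($t1): $t5=M[108]=29
after add $t5, $t5, 10: $t5=29+10=39
after lw $t5, 0($t1): $t5=M[108]=29
after sub $t5, $t5, 8: $t5=29-8=21
after add $t1, $t1, 4: $t1=108+4=112
after add $t2, $t2, 2: $t2=6+2=8
cmp $t2, 10  (cmp 8,10)
bne start: taken
after lw $t5, 0($t1): $t5=M[112]=14
after add $t5, $t5, 10: $t5=14+10=24
after lw $t5, 0($t1): $t5=M[112]=14
after sub $t5, $t5, 8: $t5=14-8=6
after add $t1, $t1, 4: $t1=112+4=116
after add $t2, $t2, 2: $t2=8+2=10
cmp $t2, 10  (cmp 10,10)
bne start: not taken
after xor $t5, $t5, 9: $t5=6^9=15
halt.
Total executed instructions: 37.

37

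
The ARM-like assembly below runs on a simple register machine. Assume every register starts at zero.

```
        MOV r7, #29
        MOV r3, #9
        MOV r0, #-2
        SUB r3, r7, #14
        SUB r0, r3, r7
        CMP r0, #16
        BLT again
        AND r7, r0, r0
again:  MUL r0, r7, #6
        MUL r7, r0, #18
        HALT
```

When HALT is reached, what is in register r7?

3132

after MOV r7, #29: r7=29
after MOV r3, #9: r3=9
after MOV r0, #-2: r0=-2
after SUB r3, r7, #14: r3=29-14=15
after SUB r0, r3, r7: r0=15-29=-14
CMP r0, #16  (cmp -14,16)
BLT again: taken
after MUL r0, r7, #6: r0=29*6=174
after MUL r7, r0, #18: r7=174*18=3132
halt.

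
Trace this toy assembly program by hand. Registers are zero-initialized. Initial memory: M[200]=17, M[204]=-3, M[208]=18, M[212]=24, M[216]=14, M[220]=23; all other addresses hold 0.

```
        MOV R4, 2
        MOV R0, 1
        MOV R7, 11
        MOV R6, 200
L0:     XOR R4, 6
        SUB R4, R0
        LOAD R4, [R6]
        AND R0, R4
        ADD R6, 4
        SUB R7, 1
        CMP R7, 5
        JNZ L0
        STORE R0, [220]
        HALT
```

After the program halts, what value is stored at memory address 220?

after MOV R4, 2: R4=2
after MOV R0, 1: R0=1
after MOV R7, 11: R7=11
after MOV R6, 200: R6=200
after XOR R4, 6: R4=2^6=4
after SUB R4, R0: R4=4-1=3
after LOAD R4, [R6]: R4=M[200]=17
after AND R0, R4: R0=1&17=1
after ADD R6, 4: R6=200+4=204
after SUB R7, 1: R7=11-1=10
CMP R7, 5  (cmp 10,5)
JNZ L0: taken
after XOR R4, 6: R4=17^6=23
after SUB R4, R0: R4=23-1=22
after LOAD R4, [R6]: R4=M[204]=-3
after AND R0, R4: R0=1&(-3)=1
after ADD R6, 4: R6=204+4=208
after SUB R7, 1: R7=10-1=9
CMP R7, 5  (cmp 9,5)
JNZ L0: taken
after XOR R4, 6: R4=(-3)^6=-5
after SUB R4, R0: R4=(-5)-1=-6
after LOAD R4, [R6]: R4=M[208]=18
after AND R0, R4: R0=1&18=0
after ADD R6, 4: R6=208+4=212
after SUB R7, 1: R7=9-1=8
CMP R7, 5  (cmp 8,5)
JNZ L0: taken
after XOR R4, 6: R4=18^6=20
after SUB R4, R0: R4=20-0=20
after LOAD R4, [R6]: R4=M[212]=24
after AND R0, R4: R0=0&24=0
after ADD R6, 4: R6=212+4=216
after SUB R7, 1: R7=8-1=7
CMP R7, 5  (cmp 7,5)
JNZ L0: taken
after XOR R4, 6: R4=24^6=30
after SUB R4, R0: R4=30-0=30
after LOAD R4, [R6]: R4=M[216]=14
after AND R0, R4: R0=0&14=0
after ADD R6, 4: R6=216+4=220
after SUB R7, 1: R7=7-1=6
CMP R7, 5  (cmp 6,5)
JNZ L0: taken
after XOR R4, 6: R4=14^6=8
after SUB R4, R0: R4=8-0=8
after LOAD R4, [R6]: R4=M[220]=23
after AND R0, R4: R0=0&23=0
after ADD R6, 4: R6=220+4=224
after SUB R7, 1: R7=6-1=5
CMP R7, 5  (cmp 5,5)
JNZ L0: not taken
STORE R0, [220] → M[220]=0
halt.

0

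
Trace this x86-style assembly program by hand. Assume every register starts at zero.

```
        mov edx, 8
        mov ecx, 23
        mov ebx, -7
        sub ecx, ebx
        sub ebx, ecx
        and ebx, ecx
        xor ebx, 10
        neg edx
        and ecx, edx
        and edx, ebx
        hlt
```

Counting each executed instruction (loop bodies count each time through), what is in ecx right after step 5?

after mov edx, 8: edx=8
after mov ecx, 23: ecx=23
after mov ebx, -7: ebx=-7
after sub ecx, ebx: ecx=23-(-7)=30
after sub ebx, ecx: ebx=(-7)-30=-37
After step 5: ecx = 30.

30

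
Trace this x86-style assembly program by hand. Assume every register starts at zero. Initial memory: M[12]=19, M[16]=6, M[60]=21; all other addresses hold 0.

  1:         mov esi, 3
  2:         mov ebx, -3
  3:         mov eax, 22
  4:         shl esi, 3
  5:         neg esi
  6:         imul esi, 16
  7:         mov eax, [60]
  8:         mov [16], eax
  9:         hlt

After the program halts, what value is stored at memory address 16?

21

esi=3
ebx=-3
eax=22
esi=3<<3=24
esi=-(24)=-24
esi=(-24)*16=-384
eax=M[60]=21
mov [16], eax → M[16]=21
halt.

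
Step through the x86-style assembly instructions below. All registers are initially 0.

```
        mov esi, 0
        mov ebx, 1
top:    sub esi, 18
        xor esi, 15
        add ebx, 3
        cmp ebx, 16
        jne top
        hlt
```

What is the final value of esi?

mov esi, 0 → esi=0
mov ebx, 1 → ebx=1
sub esi, 18 → esi=0-18=-18
xor esi, 15 → esi=(-18)^15=-31
add ebx, 3 → ebx=1+3=4
cmp ebx, 16  (cmp 4,16)
jne top: taken
sub esi, 18 → esi=(-31)-18=-49
xor esi, 15 → esi=(-49)^15=-64
add ebx, 3 → ebx=4+3=7
cmp ebx, 16  (cmp 7,16)
jne top: taken
sub esi, 18 → esi=(-64)-18=-82
xor esi, 15 → esi=(-82)^15=-95
add ebx, 3 → ebx=7+3=10
cmp ebx, 16  (cmp 10,16)
jne top: taken
sub esi, 18 → esi=(-95)-18=-113
xor esi, 15 → esi=(-113)^15=-128
add ebx, 3 → ebx=10+3=13
cmp ebx, 16  (cmp 13,16)
jne top: taken
sub esi, 18 → esi=(-128)-18=-146
xor esi, 15 → esi=(-146)^15=-159
add ebx, 3 → ebx=13+3=16
cmp ebx, 16  (cmp 16,16)
jne top: not taken
halt.

-159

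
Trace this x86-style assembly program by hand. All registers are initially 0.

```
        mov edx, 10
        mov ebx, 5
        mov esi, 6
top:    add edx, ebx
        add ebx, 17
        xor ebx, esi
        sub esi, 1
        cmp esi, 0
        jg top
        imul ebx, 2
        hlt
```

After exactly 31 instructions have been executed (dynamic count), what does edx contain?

181

mov edx, 10 → edx=10
mov ebx, 5 → ebx=5
mov esi, 6 → esi=6
add edx, ebx → edx=10+5=15
add ebx, 17 → ebx=5+17=22
xor ebx, esi → ebx=22^6=16
sub esi, 1 → esi=6-1=5
cmp esi, 0  (cmp 5,0)
jg top: taken
add edx, ebx → edx=15+16=31
add ebx, 17 → ebx=16+17=33
xor ebx, esi → ebx=33^5=36
sub esi, 1 → esi=5-1=4
cmp esi, 0  (cmp 4,0)
jg top: taken
add edx, ebx → edx=31+36=67
add ebx, 17 → ebx=36+17=53
xor ebx, esi → ebx=53^4=49
sub esi, 1 → esi=4-1=3
cmp esi, 0  (cmp 3,0)
jg top: taken
add edx, ebx → edx=67+49=116
add ebx, 17 → ebx=49+17=66
xor ebx, esi → ebx=66^3=65
sub esi, 1 → esi=3-1=2
cmp esi, 0  (cmp 2,0)
jg top: taken
add edx, ebx → edx=116+65=181
add ebx, 17 → ebx=65+17=82
xor ebx, esi → ebx=82^2=80
sub esi, 1 → esi=2-1=1
After step 31: edx = 181.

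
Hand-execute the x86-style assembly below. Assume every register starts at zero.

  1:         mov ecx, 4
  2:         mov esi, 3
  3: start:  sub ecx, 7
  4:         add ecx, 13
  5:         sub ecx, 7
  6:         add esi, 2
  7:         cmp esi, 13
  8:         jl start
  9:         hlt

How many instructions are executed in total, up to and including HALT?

33

mov ecx, 4 → ecx=4
mov esi, 3 → esi=3
sub ecx, 7 → ecx=4-7=-3
add ecx, 13 → ecx=(-3)+13=10
sub ecx, 7 → ecx=10-7=3
add esi, 2 → esi=3+2=5
cmp esi, 13  (cmp 5,13)
jl start: taken
sub ecx, 7 → ecx=3-7=-4
add ecx, 13 → ecx=(-4)+13=9
sub ecx, 7 → ecx=9-7=2
add esi, 2 → esi=5+2=7
cmp esi, 13  (cmp 7,13)
jl start: taken
sub ecx, 7 → ecx=2-7=-5
add ecx, 13 → ecx=(-5)+13=8
sub ecx, 7 → ecx=8-7=1
add esi, 2 → esi=7+2=9
cmp esi, 13  (cmp 9,13)
jl start: taken
sub ecx, 7 → ecx=1-7=-6
add ecx, 13 → ecx=(-6)+13=7
sub ecx, 7 → ecx=7-7=0
add esi, 2 → esi=9+2=11
cmp esi, 13  (cmp 11,13)
jl start: taken
sub ecx, 7 → ecx=0-7=-7
add ecx, 13 → ecx=(-7)+13=6
sub ecx, 7 → ecx=6-7=-1
add esi, 2 → esi=11+2=13
cmp esi, 13  (cmp 13,13)
jl start: not taken
halt.
Total executed instructions: 33.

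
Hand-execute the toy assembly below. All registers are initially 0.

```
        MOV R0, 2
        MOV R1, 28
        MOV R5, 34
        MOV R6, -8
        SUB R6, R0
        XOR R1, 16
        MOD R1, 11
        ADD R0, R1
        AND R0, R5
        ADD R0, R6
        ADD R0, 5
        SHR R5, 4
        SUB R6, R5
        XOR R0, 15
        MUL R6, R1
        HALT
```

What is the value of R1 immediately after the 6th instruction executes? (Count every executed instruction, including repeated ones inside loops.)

12

R0=2
R1=28
R5=34
R6=-8
R6=(-8)-2=-10
R1=28^16=12
After step 6: R1 = 12.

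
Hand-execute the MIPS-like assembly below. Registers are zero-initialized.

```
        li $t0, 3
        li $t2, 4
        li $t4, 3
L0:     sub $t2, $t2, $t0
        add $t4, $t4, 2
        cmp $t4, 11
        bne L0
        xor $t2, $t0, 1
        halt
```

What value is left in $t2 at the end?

after li $t0, 3: $t0=3
after li $t2, 4: $t2=4
after li $t4, 3: $t4=3
after sub $t2, $t2, $t0: $t2=4-3=1
after add $t4, $t4, 2: $t4=3+2=5
cmp $t4, 11  (cmp 5,11)
bne L0: taken
after sub $t2, $t2, $t0: $t2=1-3=-2
after add $t4, $t4, 2: $t4=5+2=7
cmp $t4, 11  (cmp 7,11)
bne L0: taken
after sub $t2, $t2, $t0: $t2=(-2)-3=-5
after add $t4, $t4, 2: $t4=7+2=9
cmp $t4, 11  (cmp 9,11)
bne L0: taken
after sub $t2, $t2, $t0: $t2=(-5)-3=-8
after add $t4, $t4, 2: $t4=9+2=11
cmp $t4, 11  (cmp 11,11)
bne L0: not taken
after xor $t2, $t0, 1: $t2=3^1=2
halt.

2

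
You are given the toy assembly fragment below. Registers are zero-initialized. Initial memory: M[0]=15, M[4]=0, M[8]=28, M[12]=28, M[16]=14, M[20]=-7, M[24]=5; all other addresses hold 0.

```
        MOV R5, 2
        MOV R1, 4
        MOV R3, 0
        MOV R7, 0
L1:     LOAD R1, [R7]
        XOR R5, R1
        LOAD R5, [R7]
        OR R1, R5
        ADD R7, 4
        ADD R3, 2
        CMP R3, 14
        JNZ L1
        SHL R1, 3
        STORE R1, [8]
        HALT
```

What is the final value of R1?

40

R5=2
R1=4
R3=0
R7=0
R1=M[0]=15
R5=2^15=13
R5=M[0]=15
R1=15|15=15
R7=0+4=4
R3=0+2=2
CMP R3, 14  (cmp 2,14)
JNZ L1: taken
R1=M[4]=0
R5=15^0=15
R5=M[4]=0
R1=0|0=0
R7=4+4=8
R3=2+2=4
CMP R3, 14  (cmp 4,14)
JNZ L1: taken
R1=M[8]=28
R5=0^28=28
R5=M[8]=28
R1=28|28=28
R7=8+4=12
R3=4+2=6
CMP R3, 14  (cmp 6,14)
JNZ L1: taken
R1=M[12]=28
R5=28^28=0
R5=M[12]=28
R1=28|28=28
R7=12+4=16
R3=6+2=8
CMP R3, 14  (cmp 8,14)
JNZ L1: taken
R1=M[16]=14
R5=28^14=18
R5=M[16]=14
R1=14|14=14
R7=16+4=20
R3=8+2=10
CMP R3, 14  (cmp 10,14)
JNZ L1: taken
R1=M[20]=-7
R5=14^(-7)=-9
R5=M[20]=-7
R1=(-7)|(-7)=-7
R7=20+4=24
R3=10+2=12
CMP R3, 14  (cmp 12,14)
JNZ L1: taken
R1=M[24]=5
R5=(-7)^5=-4
R5=M[24]=5
R1=5|5=5
R7=24+4=28
R3=12+2=14
CMP R3, 14  (cmp 14,14)
JNZ L1: not taken
R1=5<<3=40
STORE R1, [8] → M[8]=40
halt.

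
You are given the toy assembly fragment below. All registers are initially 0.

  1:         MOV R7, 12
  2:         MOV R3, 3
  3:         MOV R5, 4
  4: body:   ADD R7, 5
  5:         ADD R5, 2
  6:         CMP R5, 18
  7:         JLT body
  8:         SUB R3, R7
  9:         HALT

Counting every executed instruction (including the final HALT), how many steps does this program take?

33

after MOV R7, 12: R7=12
after MOV R3, 3: R3=3
after MOV R5, 4: R5=4
after ADD R7, 5: R7=12+5=17
after ADD R5, 2: R5=4+2=6
CMP R5, 18  (cmp 6,18)
JLT body: taken
after ADD R7, 5: R7=17+5=22
after ADD R5, 2: R5=6+2=8
CMP R5, 18  (cmp 8,18)
JLT body: taken
after ADD R7, 5: R7=22+5=27
after ADD R5, 2: R5=8+2=10
CMP R5, 18  (cmp 10,18)
JLT body: taken
after ADD R7, 5: R7=27+5=32
after ADD R5, 2: R5=10+2=12
CMP R5, 18  (cmp 12,18)
JLT body: taken
after ADD R7, 5: R7=32+5=37
after ADD R5, 2: R5=12+2=14
CMP R5, 18  (cmp 14,18)
JLT body: taken
after ADD R7, 5: R7=37+5=42
after ADD R5, 2: R5=14+2=16
CMP R5, 18  (cmp 16,18)
JLT body: taken
after ADD R7, 5: R7=42+5=47
after ADD R5, 2: R5=16+2=18
CMP R5, 18  (cmp 18,18)
JLT body: not taken
after SUB R3, R7: R3=3-47=-44
halt.
Total executed instructions: 33.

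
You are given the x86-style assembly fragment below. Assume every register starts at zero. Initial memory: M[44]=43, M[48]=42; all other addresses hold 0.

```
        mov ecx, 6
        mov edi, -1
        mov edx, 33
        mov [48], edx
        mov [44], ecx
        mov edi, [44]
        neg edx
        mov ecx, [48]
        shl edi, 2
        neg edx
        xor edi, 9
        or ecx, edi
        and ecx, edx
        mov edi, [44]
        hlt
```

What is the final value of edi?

mov ecx, 6 → ecx=6
mov edi, -1 → edi=-1
mov edx, 33 → edx=33
mov [48], edx → M[48]=33
mov [44], ecx → M[44]=6
mov edi, [44] → edi=M[44]=6
neg edx → edx=-(33)=-33
mov ecx, [48] → ecx=M[48]=33
shl edi, 2 → edi=6<<2=24
neg edx → edx=-(-33)=33
xor edi, 9 → edi=24^9=17
or ecx, edi → ecx=33|17=49
and ecx, edx → ecx=49&33=33
mov edi, [44] → edi=M[44]=6
halt.

6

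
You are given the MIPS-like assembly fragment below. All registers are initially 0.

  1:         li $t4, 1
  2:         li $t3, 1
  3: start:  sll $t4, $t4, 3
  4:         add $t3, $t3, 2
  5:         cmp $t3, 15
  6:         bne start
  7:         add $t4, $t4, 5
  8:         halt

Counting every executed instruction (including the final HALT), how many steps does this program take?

li $t4, 1 → $t4=1
li $t3, 1 → $t3=1
sll $t4, $t4, 3 → $t4=1<<3=8
add $t3, $t3, 2 → $t3=1+2=3
cmp $t3, 15  (cmp 3,15)
bne start: taken
sll $t4, $t4, 3 → $t4=8<<3=64
add $t3, $t3, 2 → $t3=3+2=5
cmp $t3, 15  (cmp 5,15)
bne start: taken
sll $t4, $t4, 3 → $t4=64<<3=512
add $t3, $t3, 2 → $t3=5+2=7
cmp $t3, 15  (cmp 7,15)
bne start: taken
sll $t4, $t4, 3 → $t4=512<<3=4096
add $t3, $t3, 2 → $t3=7+2=9
cmp $t3, 15  (cmp 9,15)
bne start: taken
sll $t4, $t4, 3 → $t4=4096<<3=32768
add $t3, $t3, 2 → $t3=9+2=11
cmp $t3, 15  (cmp 11,15)
bne start: taken
sll $t4, $t4, 3 → $t4=32768<<3=262144
add $t3, $t3, 2 → $t3=11+2=13
cmp $t3, 15  (cmp 13,15)
bne start: taken
sll $t4, $t4, 3 → $t4=262144<<3=2097152
add $t3, $t3, 2 → $t3=13+2=15
cmp $t3, 15  (cmp 15,15)
bne start: not taken
add $t4, $t4, 5 → $t4=2097152+5=2097157
halt.
Total executed instructions: 32.

32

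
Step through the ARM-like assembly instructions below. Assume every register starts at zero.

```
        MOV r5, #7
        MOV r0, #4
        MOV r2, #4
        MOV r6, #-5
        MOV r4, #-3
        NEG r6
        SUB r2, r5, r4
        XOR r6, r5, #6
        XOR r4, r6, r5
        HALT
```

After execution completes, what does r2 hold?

10

after MOV r5, #7: r5=7
after MOV r0, #4: r0=4
after MOV r2, #4: r2=4
after MOV r6, #-5: r6=-5
after MOV r4, #-3: r4=-3
after NEG r6: r6=-(-5)=5
after SUB r2, r5, r4: r2=7-(-3)=10
after XOR r6, r5, #6: r6=7^6=1
after XOR r4, r6, r5: r4=1^7=6
halt.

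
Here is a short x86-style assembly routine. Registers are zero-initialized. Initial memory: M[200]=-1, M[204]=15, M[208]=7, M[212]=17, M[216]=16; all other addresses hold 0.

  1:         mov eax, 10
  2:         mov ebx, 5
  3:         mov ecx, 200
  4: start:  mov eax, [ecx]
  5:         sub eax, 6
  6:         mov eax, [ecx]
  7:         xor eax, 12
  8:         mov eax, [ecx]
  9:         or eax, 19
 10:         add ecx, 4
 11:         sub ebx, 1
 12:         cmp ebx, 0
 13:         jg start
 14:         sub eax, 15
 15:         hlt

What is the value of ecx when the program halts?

220

mov eax, 10 → eax=10
mov ebx, 5 → ebx=5
mov ecx, 200 → ecx=200
mov eax, [ecx] → eax=M[200]=-1
sub eax, 6 → eax=(-1)-6=-7
mov eax, [ecx] → eax=M[200]=-1
xor eax, 12 → eax=(-1)^12=-13
mov eax, [ecx] → eax=M[200]=-1
or eax, 19 → eax=(-1)|19=-1
add ecx, 4 → ecx=200+4=204
sub ebx, 1 → ebx=5-1=4
cmp ebx, 0  (cmp 4,0)
jg start: taken
mov eax, [ecx] → eax=M[204]=15
sub eax, 6 → eax=15-6=9
mov eax, [ecx] → eax=M[204]=15
xor eax, 12 → eax=15^12=3
mov eax, [ecx] → eax=M[204]=15
or eax, 19 → eax=15|19=31
add ecx, 4 → ecx=204+4=208
sub ebx, 1 → ebx=4-1=3
cmp ebx, 0  (cmp 3,0)
jg start: taken
mov eax, [ecx] → eax=M[208]=7
sub eax, 6 → eax=7-6=1
mov eax, [ecx] → eax=M[208]=7
xor eax, 12 → eax=7^12=11
mov eax, [ecx] → eax=M[208]=7
or eax, 19 → eax=7|19=23
add ecx, 4 → ecx=208+4=212
sub ebx, 1 → ebx=3-1=2
cmp ebx, 0  (cmp 2,0)
jg start: taken
mov eax, [ecx] → eax=M[212]=17
sub eax, 6 → eax=17-6=11
mov eax, [ecx] → eax=M[212]=17
xor eax, 12 → eax=17^12=29
mov eax, [ecx] → eax=M[212]=17
or eax, 19 → eax=17|19=19
add ecx, 4 → ecx=212+4=216
sub ebx, 1 → ebx=2-1=1
cmp ebx, 0  (cmp 1,0)
jg start: taken
mov eax, [ecx] → eax=M[216]=16
sub eax, 6 → eax=16-6=10
mov eax, [ecx] → eax=M[216]=16
xor eax, 12 → eax=16^12=28
mov eax, [ecx] → eax=M[216]=16
or eax, 19 → eax=16|19=19
add ecx, 4 → ecx=216+4=220
sub ebx, 1 → ebx=1-1=0
cmp ebx, 0  (cmp 0,0)
jg start: not taken
sub eax, 15 → eax=19-15=4
halt.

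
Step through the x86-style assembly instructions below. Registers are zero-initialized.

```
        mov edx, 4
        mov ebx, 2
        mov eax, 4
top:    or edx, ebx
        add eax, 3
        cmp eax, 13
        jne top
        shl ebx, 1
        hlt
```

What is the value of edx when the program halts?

6

after mov edx, 4: edx=4
after mov ebx, 2: ebx=2
after mov eax, 4: eax=4
after or edx, ebx: edx=4|2=6
after add eax, 3: eax=4+3=7
cmp eax, 13  (cmp 7,13)
jne top: taken
after or edx, ebx: edx=6|2=6
after add eax, 3: eax=7+3=10
cmp eax, 13  (cmp 10,13)
jne top: taken
after or edx, ebx: edx=6|2=6
after add eax, 3: eax=10+3=13
cmp eax, 13  (cmp 13,13)
jne top: not taken
after shl ebx, 1: ebx=2<<1=4
halt.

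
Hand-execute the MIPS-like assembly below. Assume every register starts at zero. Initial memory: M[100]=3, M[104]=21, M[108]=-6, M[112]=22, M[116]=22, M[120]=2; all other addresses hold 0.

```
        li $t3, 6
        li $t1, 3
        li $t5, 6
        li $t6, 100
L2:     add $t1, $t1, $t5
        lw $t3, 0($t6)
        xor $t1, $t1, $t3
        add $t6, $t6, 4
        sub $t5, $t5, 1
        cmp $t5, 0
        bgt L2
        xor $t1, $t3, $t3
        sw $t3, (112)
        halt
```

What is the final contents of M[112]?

$t3=6
$t1=3
$t5=6
$t6=100
$t1=3+6=9
$t3=M[100]=3
$t1=9^3=10
$t6=100+4=104
$t5=6-1=5
cmp $t5, 0  (cmp 5,0)
bgt L2: taken
$t1=10+5=15
$t3=M[104]=21
$t1=15^21=26
$t6=104+4=108
$t5=5-1=4
cmp $t5, 0  (cmp 4,0)
bgt L2: taken
$t1=26+4=30
$t3=M[108]=-6
$t1=30^(-6)=-28
$t6=108+4=112
$t5=4-1=3
cmp $t5, 0  (cmp 3,0)
bgt L2: taken
$t1=(-28)+3=-25
$t3=M[112]=22
$t1=(-25)^22=-15
$t6=112+4=116
$t5=3-1=2
cmp $t5, 0  (cmp 2,0)
bgt L2: taken
$t1=(-15)+2=-13
$t3=M[116]=22
$t1=(-13)^22=-27
$t6=116+4=120
$t5=2-1=1
cmp $t5, 0  (cmp 1,0)
bgt L2: taken
$t1=(-27)+1=-26
$t3=M[120]=2
$t1=(-26)^2=-28
$t6=120+4=124
$t5=1-1=0
cmp $t5, 0  (cmp 0,0)
bgt L2: not taken
$t1=2^2=0
sw $t3, (112) → M[112]=2
halt.

2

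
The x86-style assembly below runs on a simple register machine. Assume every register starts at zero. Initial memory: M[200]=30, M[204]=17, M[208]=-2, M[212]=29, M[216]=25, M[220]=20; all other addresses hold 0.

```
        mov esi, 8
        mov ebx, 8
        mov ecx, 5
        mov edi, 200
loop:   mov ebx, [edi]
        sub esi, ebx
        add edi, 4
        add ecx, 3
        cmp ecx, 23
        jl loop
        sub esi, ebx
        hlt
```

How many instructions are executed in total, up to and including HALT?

42

mov esi, 8 → esi=8
mov ebx, 8 → ebx=8
mov ecx, 5 → ecx=5
mov edi, 200 → edi=200
mov ebx, [edi] → ebx=M[200]=30
sub esi, ebx → esi=8-30=-22
add edi, 4 → edi=200+4=204
add ecx, 3 → ecx=5+3=8
cmp ecx, 23  (cmp 8,23)
jl loop: taken
mov ebx, [edi] → ebx=M[204]=17
sub esi, ebx → esi=(-22)-17=-39
add edi, 4 → edi=204+4=208
add ecx, 3 → ecx=8+3=11
cmp ecx, 23  (cmp 11,23)
jl loop: taken
mov ebx, [edi] → ebx=M[208]=-2
sub esi, ebx → esi=(-39)-(-2)=-37
add edi, 4 → edi=208+4=212
add ecx, 3 → ecx=11+3=14
cmp ecx, 23  (cmp 14,23)
jl loop: taken
mov ebx, [edi] → ebx=M[212]=29
sub esi, ebx → esi=(-37)-29=-66
add edi, 4 → edi=212+4=216
add ecx, 3 → ecx=14+3=17
cmp ecx, 23  (cmp 17,23)
jl loop: taken
mov ebx, [edi] → ebx=M[216]=25
sub esi, ebx → esi=(-66)-25=-91
add edi, 4 → edi=216+4=220
add ecx, 3 → ecx=17+3=20
cmp ecx, 23  (cmp 20,23)
jl loop: taken
mov ebx, [edi] → ebx=M[220]=20
sub esi, ebx → esi=(-91)-20=-111
add edi, 4 → edi=220+4=224
add ecx, 3 → ecx=20+3=23
cmp ecx, 23  (cmp 23,23)
jl loop: not taken
sub esi, ebx → esi=(-111)-20=-131
halt.
Total executed instructions: 42.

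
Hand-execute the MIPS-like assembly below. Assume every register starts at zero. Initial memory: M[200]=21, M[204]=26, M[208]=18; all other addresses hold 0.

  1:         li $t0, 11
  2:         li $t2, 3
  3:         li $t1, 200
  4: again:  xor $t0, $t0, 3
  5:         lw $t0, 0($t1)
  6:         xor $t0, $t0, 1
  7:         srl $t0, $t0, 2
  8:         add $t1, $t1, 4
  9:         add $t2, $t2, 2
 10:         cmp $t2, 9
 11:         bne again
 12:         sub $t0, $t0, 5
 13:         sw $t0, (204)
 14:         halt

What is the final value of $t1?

212

li $t0, 11 → $t0=11
li $t2, 3 → $t2=3
li $t1, 200 → $t1=200
xor $t0, $t0, 3 → $t0=11^3=8
lw $t0, 0($t1) → $t0=M[200]=21
xor $t0, $t0, 1 → $t0=21^1=20
srl $t0, $t0, 2 → $t0=20>>2=5
add $t1, $t1, 4 → $t1=200+4=204
add $t2, $t2, 2 → $t2=3+2=5
cmp $t2, 9  (cmp 5,9)
bne again: taken
xor $t0, $t0, 3 → $t0=5^3=6
lw $t0, 0($t1) → $t0=M[204]=26
xor $t0, $t0, 1 → $t0=26^1=27
srl $t0, $t0, 2 → $t0=27>>2=6
add $t1, $t1, 4 → $t1=204+4=208
add $t2, $t2, 2 → $t2=5+2=7
cmp $t2, 9  (cmp 7,9)
bne again: taken
xor $t0, $t0, 3 → $t0=6^3=5
lw $t0, 0($t1) → $t0=M[208]=18
xor $t0, $t0, 1 → $t0=18^1=19
srl $t0, $t0, 2 → $t0=19>>2=4
add $t1, $t1, 4 → $t1=208+4=212
add $t2, $t2, 2 → $t2=7+2=9
cmp $t2, 9  (cmp 9,9)
bne again: not taken
sub $t0, $t0, 5 → $t0=4-5=-1
sw $t0, (204) → M[204]=-1
halt.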